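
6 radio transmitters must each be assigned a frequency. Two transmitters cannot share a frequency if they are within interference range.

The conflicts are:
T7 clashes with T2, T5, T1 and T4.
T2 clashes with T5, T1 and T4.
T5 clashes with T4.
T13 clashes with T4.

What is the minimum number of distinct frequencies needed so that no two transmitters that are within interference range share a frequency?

4

T7, T2, T5, T4 pairwise conflict, so at least 4 frequencies are needed.
4 frequencies suffice: frequency 1 → {T2, T13}; frequency 2 → {T1, T4}; frequency 3 → {T7}; frequency 4 → {T5}. No two conflicting transmitters share a frequency.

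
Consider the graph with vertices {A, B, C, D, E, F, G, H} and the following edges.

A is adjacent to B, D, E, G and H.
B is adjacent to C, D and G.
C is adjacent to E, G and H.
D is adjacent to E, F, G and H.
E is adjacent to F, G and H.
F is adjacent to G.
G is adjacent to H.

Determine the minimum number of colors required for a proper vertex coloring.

5

A, D, E, G, H are mutually adjacent (a clique of size 5), so at least 5 colors are needed.
One proper 5-coloring: A=4, B=3, C=2, D=2, E=3, F=4, G=1, H=5. Every edge joins two different colors.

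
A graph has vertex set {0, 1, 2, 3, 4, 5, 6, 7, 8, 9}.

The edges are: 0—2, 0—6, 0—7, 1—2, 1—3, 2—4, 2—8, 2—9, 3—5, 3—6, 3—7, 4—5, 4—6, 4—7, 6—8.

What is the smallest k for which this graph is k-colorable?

The cycle 1-3-5-4-2-1 has odd length 5, so it cannot be 2-colored; at least 3 colors are needed.
A valid assignment using 3 colors: 0=blue, 1=green, 2=red, 3=blue, 4=blue, 5=red, 6=red, 7=red, 8=blue, 9=blue. No two adjacent vertices share a color.

3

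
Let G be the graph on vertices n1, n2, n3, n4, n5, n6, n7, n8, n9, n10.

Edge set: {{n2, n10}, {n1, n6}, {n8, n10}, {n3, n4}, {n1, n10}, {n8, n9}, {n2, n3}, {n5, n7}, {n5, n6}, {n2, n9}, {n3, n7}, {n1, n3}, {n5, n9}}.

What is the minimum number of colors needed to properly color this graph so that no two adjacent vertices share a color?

3

The cycle n2-n9-n5-n7-n3-n2 has odd length 5, so it cannot be 2-colored; at least 3 colors are needed.
3 colors suffice: n1=B, n2=B, n3=R, n4=B, n5=R, n6=G, n7=B, n8=B, n9=G, n10=R. Each edge has distinct colors on its endpoints.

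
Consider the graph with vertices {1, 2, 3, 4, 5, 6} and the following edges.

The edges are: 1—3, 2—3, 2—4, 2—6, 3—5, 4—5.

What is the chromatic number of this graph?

2

3 and 5 are adjacent, so at least 2 colors are needed.
One proper 2-coloring: 1=blue, 2=blue, 3=red, 4=red, 5=blue, 6=red. Each edge has distinct colors on its endpoints.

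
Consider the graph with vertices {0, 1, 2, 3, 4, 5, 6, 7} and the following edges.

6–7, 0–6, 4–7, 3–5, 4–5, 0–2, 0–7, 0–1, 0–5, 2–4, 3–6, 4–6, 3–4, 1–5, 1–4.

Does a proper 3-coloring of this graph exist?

Yes

The chromatic number is 3. 3, 4, 5 are mutually adjacent, so at least 3 colors are needed.
3 colors suffice: color red → {0, 4}; color blue → {2, 5, 6}; color green → {1, 3, 7}.
That is already a proper 3-coloring.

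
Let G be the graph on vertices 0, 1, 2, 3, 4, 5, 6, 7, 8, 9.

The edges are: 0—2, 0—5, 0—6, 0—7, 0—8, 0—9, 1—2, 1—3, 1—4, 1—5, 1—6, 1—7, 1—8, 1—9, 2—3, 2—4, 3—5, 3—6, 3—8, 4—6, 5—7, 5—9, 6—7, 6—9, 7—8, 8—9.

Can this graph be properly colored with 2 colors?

No

0, 7, 8 form a triangle, so at least 3 colors are needed.
So 2 colors are not enough.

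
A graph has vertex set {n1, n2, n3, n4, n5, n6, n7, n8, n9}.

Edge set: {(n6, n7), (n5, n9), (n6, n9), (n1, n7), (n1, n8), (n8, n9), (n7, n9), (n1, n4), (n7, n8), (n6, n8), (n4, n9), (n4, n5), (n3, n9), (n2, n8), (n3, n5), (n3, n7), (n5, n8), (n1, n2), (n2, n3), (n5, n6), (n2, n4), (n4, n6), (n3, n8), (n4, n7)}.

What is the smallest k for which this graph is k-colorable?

4

n3, n5, n8, n9 are pairwise adjacent (a clique of size 4), so at least 4 colors are needed.
4 colors suffice: color 1 → {n4, n8}; color 2 → {n1, n9}; color 3 → {n2, n5, n7}; color 4 → {n3, n6}. Every edge joins two different colors.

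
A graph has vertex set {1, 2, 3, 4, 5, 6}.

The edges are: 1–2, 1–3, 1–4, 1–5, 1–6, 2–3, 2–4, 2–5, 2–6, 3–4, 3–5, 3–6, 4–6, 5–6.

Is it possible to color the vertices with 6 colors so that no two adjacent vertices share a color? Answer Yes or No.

The chromatic number is 5. 1, 2, 3, 4, 6 are pairwise adjacent (a clique of size 5), so at least 5 colors are needed.
5 colors suffice: 1=a, 2=d, 3=c, 4=e, 5=e, 6=b.
Since 6 ≥ 5, a proper 6-coloring certainly exists.

Yes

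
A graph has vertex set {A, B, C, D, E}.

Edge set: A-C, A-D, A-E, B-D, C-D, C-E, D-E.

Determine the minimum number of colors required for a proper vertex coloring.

A, C, D, E are pairwise adjacent (a clique of size 4), so at least 4 colors are needed.
One proper 4-coloring: A=2, B=2, C=3, D=1, E=4. Every edge joins two different colors.

4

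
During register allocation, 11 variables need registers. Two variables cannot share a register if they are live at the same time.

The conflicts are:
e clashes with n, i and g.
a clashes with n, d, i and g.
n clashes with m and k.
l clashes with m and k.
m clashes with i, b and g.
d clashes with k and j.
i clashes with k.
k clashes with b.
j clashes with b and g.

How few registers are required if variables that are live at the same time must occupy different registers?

2

l and k conflict, so at least 2 registers are needed.
Using 2 registers: e=1, a=1, n=2, l=2, m=1, d=2, i=2, k=1, j=1, b=2, g=2. Every pair that conflicts lands in different registers.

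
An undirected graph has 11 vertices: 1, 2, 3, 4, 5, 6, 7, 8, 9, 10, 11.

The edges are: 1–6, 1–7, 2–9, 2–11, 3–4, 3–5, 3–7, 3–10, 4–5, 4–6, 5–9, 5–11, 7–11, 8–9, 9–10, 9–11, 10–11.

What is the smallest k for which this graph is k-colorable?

3

3, 4, 5 form a triangle, so at least 3 colors are needed.
A valid assignment using 3 colors: 1=a, 2=c, 3=a, 4=b, 5=c, 6=c, 7=c, 8=b, 9=a, 10=c, 11=b. Every edge joins two different colors.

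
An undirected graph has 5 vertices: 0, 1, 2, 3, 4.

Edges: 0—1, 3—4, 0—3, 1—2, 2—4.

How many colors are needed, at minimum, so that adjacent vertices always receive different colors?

The cycle 4-2-1-0-3-4 has odd length 5, so it cannot be 2-colored; at least 3 colors are needed.
3 colors suffice: color red → {1, 4}; color blue → {2, 3}; color green → {0}. Every edge joins two different colors.

3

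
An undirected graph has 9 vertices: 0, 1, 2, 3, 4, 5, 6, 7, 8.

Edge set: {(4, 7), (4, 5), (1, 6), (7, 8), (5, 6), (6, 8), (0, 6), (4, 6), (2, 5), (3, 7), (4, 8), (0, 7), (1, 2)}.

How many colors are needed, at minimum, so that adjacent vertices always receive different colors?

3

4, 7, 8 are pairwise adjacent, so at least 3 colors are needed.
A valid assignment using 3 colors: 0=blue, 1=blue, 2=red, 3=blue, 4=blue, 5=green, 6=red, 7=red, 8=green. Every edge joins two different colors.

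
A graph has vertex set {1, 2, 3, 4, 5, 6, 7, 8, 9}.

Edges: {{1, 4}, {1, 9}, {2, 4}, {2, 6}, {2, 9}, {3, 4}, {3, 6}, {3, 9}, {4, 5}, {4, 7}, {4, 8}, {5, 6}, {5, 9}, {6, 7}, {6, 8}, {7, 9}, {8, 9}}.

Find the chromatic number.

1 and 4 are adjacent, so at least 2 colors are needed.
2 colors suffice: 1=b, 2=b, 3=b, 4=a, 5=b, 6=a, 7=b, 8=b, 9=a. No two adjacent vertices share a color.

2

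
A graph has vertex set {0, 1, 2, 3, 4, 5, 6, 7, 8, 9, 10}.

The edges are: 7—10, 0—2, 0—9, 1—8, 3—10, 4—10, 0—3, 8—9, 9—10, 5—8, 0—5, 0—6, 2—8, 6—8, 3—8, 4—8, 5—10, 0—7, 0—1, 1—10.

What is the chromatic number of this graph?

2

5 and 8 are adjacent, so at least 2 colors are needed.
One proper 2-coloring: 0=a, 1=b, 2=b, 3=b, 4=b, 5=b, 6=b, 7=b, 8=a, 9=b, 10=a. Every edge joins two different colors.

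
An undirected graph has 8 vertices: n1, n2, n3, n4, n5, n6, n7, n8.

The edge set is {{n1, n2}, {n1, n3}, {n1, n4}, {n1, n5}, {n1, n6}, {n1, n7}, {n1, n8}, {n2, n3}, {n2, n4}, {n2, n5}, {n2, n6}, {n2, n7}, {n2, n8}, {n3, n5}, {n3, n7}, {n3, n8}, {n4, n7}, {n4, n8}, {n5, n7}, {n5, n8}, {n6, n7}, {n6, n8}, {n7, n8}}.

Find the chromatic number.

n1, n2, n3, n5, n7, n8 are pairwise adjacent (a clique of size 6), so at least 6 colors are needed.
6 colors suffice: n1=2, n2=1, n3=5, n4=5, n5=6, n6=5, n7=3, n8=4. Every edge joins two different colors.

6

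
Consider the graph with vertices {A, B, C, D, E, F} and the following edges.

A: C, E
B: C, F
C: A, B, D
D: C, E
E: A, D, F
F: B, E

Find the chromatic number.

3

The cycle D-C-B-F-E-D has odd length 5, so it cannot be 2-colored; at least 3 colors are needed.
3 colors suffice: A=2, B=2, C=1, D=2, E=1, F=3. Each edge has distinct colors on its endpoints.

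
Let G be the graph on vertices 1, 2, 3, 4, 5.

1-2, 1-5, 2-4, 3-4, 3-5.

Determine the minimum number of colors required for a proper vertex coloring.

3

The cycle 3-5-1-2-4-3 has odd length 5, so it cannot be 2-colored; at least 3 colors are needed.
3 colors suffice: color a → {1, 3}; color b → {4, 5}; color c → {2}. No two adjacent vertices share a color.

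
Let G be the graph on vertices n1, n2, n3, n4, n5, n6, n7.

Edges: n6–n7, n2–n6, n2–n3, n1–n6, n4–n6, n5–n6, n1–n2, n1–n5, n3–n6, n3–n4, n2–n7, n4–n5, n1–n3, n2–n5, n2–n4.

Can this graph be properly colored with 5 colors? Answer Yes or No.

The chromatic number is 4. n1, n2, n3, n6 are mutually adjacent (a clique of size 4), so at least 4 colors are needed.
One proper 4-coloring: n1=4, n2=2, n3=3, n4=4, n5=3, n6=1, n7=3.
Since 5 ≥ 4, a proper 5-coloring certainly exists.

Yes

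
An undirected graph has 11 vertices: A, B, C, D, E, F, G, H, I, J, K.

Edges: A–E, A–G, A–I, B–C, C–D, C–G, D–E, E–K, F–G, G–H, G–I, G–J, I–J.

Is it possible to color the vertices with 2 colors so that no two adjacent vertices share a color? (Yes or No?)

No

A, G, I are pairwise adjacent, so at least 3 colors are needed.
So 2 colors are not enough.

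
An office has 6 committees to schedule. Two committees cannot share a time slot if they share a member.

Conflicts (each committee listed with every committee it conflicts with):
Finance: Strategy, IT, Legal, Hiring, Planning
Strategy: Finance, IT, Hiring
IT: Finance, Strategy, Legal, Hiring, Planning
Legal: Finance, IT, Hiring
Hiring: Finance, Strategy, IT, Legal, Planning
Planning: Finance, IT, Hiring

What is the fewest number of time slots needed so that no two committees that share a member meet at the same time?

Finance, Strategy, IT, Hiring all conflict with each other, so at least 4 time slots are needed.
4 time slots suffice: time slot 1 → {Hiring}; time slot 2 → {IT}; time slot 3 → {Finance}; time slot 4 → {Strategy, Legal, Planning}. Every pair that conflicts lands in different time slots.

4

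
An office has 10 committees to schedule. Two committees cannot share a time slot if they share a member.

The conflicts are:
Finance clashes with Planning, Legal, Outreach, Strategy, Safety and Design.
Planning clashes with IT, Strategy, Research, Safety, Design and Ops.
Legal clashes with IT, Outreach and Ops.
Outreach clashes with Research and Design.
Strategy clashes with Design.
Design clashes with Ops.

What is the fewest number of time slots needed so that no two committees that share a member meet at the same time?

Finance, Planning, Strategy, Design all conflict with each other, so at least 4 time slots are needed.
4 time slots suffice: Finance=2, Planning=1, Legal=3, IT=2, Outreach=1, Strategy=4, Research=2, Safety=3, Design=3, Ops=2. Every pair that conflicts lands in different time slots.

4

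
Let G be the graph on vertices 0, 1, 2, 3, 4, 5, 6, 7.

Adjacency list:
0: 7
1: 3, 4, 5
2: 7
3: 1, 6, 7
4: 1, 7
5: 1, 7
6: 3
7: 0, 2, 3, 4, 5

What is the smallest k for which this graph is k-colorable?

1 and 5 are adjacent, so at least 2 colors are needed.
One proper 2-coloring: 0=b, 1=a, 2=b, 3=b, 4=b, 5=b, 6=a, 7=a. Each edge has distinct colors on its endpoints.

2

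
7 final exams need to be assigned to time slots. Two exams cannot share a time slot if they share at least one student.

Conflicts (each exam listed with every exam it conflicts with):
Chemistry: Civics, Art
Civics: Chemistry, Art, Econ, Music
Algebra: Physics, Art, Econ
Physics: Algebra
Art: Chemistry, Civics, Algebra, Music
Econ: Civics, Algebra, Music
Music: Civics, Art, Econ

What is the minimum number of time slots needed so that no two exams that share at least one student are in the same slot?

3

Civics, Econ, Music all conflict with each other, so at least 3 time slots are needed.
3 time slots suffice: time slot 1 → {Civics, Algebra}; time slot 2 → {Physics, Art, Econ}; time slot 3 → {Chemistry, Music}. Each listed conflict is separated.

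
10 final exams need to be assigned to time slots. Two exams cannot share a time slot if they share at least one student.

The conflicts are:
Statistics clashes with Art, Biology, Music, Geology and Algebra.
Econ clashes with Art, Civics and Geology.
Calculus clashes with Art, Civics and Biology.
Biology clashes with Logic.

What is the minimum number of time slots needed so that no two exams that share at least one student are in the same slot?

2

Statistics and Art conflict, so at least 2 time slots are needed.
2 time slots suffice: Statistics=1, Econ=1, Calculus=1, Art=2, Civics=2, Biology=2, Music=2, Geology=2, Logic=1, Algebra=2. Every pair that conflicts lands in different time slots.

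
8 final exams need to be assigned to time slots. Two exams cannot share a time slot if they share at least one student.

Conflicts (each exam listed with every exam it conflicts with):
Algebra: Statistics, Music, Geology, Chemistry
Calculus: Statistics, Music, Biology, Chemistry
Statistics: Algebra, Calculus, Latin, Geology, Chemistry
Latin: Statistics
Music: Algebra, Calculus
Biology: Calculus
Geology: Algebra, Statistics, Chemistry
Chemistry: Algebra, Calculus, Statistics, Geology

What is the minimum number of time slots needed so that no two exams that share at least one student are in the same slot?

4

Algebra, Statistics, Geology, Chemistry are mutually in conflict, so at least 4 time slots are needed.
Using 4 time slots: Algebra=3, Calculus=3, Statistics=1, Latin=2, Music=1, Biology=1, Geology=4, Chemistry=2. Each listed conflict is separated.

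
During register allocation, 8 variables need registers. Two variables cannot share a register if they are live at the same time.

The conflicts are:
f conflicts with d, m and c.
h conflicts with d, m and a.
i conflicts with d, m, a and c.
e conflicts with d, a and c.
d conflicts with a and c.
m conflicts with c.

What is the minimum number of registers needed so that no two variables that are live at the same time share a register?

i, m, c all conflict with each other, so at least 3 registers are needed.
3 registers suffice: register 1 → {d, m}; register 2 → {a, c}; register 3 → {f, h, i, e}. Every pair that conflicts lands in different registers.

3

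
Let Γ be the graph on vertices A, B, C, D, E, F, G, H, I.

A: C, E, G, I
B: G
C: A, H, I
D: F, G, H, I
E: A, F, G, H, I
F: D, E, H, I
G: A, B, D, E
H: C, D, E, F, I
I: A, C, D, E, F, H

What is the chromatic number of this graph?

D, F, H, I form a clique, so at least 4 colors are needed.
A valid assignment using 4 colors: A=2, B=2, C=3, D=3, E=3, F=4, G=1, H=2, I=1. Every edge joins two different colors.

4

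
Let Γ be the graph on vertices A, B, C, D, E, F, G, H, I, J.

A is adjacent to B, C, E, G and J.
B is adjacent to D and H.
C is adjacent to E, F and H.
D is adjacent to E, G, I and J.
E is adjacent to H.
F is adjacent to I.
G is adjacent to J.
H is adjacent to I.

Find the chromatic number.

3

D, G, J are pairwise adjacent, so at least 3 colors are needed.
One proper 3-coloring: A=1, B=2, C=3, D=1, E=2, F=1, G=3, H=1, I=2, J=2. Every edge joins two different colors.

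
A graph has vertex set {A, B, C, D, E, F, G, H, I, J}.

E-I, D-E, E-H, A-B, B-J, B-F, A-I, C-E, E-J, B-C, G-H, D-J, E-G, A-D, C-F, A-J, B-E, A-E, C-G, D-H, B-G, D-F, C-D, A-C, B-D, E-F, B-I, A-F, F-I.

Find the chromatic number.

A, B, C, D, E, F are mutually adjacent (a clique of size 6), so at least 6 colors are needed.
6 colors suffice: color 1 → {E}; color 2 → {B, H}; color 3 → {A, G}; color 4 → {D, I}; color 5 → {F, J}; color 6 → {C}. Each edge has distinct colors on its endpoints.

6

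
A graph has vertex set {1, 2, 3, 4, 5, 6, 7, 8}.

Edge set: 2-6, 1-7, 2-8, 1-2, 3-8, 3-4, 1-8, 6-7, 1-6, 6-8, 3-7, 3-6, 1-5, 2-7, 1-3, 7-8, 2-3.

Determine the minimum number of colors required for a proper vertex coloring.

1, 2, 3, 6, 7, 8 are mutually adjacent (a clique of size 6), so at least 6 colors are needed.
6 colors suffice: 1=blue, 2=purple, 3=red, 4=blue, 5=red, 6=green, 7=orange, 8=yellow. Each edge has distinct colors on its endpoints.

6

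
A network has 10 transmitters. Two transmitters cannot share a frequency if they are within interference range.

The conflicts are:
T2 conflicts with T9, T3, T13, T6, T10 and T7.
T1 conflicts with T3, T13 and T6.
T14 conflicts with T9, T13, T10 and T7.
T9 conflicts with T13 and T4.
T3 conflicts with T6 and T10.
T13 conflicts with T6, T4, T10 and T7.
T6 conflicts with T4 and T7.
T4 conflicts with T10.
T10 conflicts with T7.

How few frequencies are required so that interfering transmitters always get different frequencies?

4

T2, T13, T6, T7 pairwise conflict, so at least 4 frequencies are needed.
4 frequencies suffice: frequency 1 → {T3, T13}; frequency 2 → {T2, T1, T14, T4}; frequency 3 → {T9, T6, T10}; frequency 4 → {T7}. Every pair that conflicts lands in different frequencies.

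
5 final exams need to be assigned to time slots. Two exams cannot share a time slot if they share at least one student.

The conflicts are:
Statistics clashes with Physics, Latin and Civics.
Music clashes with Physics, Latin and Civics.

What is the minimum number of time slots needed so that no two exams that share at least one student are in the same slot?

Statistics and Physics conflict, so at least 2 time slots are needed.
Using 2 time slots: Statistics=1, Music=1, Physics=2, Latin=2, Civics=2. No two conflicting exams share a time slot.

2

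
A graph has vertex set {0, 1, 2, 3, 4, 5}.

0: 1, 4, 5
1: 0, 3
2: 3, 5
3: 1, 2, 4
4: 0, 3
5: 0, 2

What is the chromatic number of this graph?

3

The cycle 5-2-3-4-0-5 has odd length 5, so it cannot be 2-colored; at least 3 colors are needed.
One proper 3-coloring: 0=a, 1=b, 2=c, 3=a, 4=b, 5=b. Every edge joins two different colors.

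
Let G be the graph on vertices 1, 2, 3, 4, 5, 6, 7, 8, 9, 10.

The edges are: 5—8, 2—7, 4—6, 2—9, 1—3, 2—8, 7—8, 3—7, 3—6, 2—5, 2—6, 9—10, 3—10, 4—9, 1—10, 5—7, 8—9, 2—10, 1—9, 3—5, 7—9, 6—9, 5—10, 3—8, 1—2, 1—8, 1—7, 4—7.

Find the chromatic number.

1, 2, 7, 8, 9 are pairwise adjacent (a clique of size 5), so at least 5 colors are needed.
One proper 5-coloring: 1=d, 2=b, 3=a, 4=b, 5=d, 6=c, 7=c, 8=e, 9=a, 10=c. Every edge joins two different colors.

5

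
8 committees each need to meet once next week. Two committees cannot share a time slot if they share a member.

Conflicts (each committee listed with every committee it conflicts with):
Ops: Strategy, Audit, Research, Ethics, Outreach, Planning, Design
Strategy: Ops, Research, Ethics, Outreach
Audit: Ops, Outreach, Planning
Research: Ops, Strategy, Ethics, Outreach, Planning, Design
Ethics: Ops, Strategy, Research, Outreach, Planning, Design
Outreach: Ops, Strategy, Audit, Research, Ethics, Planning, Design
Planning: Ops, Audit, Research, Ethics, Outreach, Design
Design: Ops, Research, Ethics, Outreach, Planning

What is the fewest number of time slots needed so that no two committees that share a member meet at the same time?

Ops, Research, Ethics, Outreach, Planning, Design are mutually in conflict, so at least 6 time slots are needed.
6 time slots suffice: Ops=1, Strategy=3, Audit=4, Research=5, Ethics=4, Outreach=2, Planning=3, Design=6. Every pair that conflicts lands in different time slots.

6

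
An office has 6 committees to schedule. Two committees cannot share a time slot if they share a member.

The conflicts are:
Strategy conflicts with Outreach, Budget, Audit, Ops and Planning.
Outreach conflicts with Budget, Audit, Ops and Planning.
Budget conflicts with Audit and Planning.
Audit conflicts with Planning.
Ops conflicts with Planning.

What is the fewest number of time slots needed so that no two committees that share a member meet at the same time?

Strategy, Outreach, Budget, Audit, Planning are mutually in conflict, so at least 5 time slots are needed.
Using 5 time slots: Strategy=2, Outreach=1, Budget=5, Audit=4, Ops=4, Planning=3. Each listed conflict is separated.

5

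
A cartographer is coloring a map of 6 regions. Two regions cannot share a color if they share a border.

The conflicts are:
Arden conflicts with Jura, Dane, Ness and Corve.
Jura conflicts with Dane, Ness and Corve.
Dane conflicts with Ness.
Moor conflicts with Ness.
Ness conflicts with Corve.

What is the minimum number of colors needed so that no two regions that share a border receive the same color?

4

Arden, Jura, Dane, Ness are mutually in conflict, so at least 4 colors are needed.
A valid assignment using 4 colors: Arden=2, Jura=3, Dane=4, Moor=2, Ness=1, Corve=4. Every pair that conflicts lands in different colors.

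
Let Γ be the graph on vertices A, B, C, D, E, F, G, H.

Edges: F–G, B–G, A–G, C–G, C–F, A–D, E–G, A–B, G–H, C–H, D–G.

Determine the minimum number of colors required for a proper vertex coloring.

3

A, D, G form a triangle, so at least 3 colors are needed.
3 colors suffice: color 1 → {G}; color 2 → {A, C, E}; color 3 → {B, D, F, H}. Every edge joins two different colors.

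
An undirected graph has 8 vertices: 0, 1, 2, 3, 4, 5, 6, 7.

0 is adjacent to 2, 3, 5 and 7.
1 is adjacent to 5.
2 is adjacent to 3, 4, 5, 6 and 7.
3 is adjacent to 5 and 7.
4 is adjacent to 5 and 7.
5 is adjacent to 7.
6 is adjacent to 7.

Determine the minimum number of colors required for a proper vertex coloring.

5

0, 2, 3, 5, 7 are pairwise adjacent (a clique of size 5), so at least 5 colors are needed.
5 colors suffice: color a → {5, 6}; color b → {1, 2}; color c → {7}; color d → {3, 4}; color e → {0}. No two adjacent vertices share a color.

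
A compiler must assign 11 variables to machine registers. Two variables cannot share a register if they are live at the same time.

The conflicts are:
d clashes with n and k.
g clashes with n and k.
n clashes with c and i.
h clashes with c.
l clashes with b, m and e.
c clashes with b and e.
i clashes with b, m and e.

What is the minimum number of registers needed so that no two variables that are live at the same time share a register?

l and m conflict, so at least 2 registers are needed.
2 registers suffice: register 1 → {n, h, b, m, e, k}; register 2 → {d, g, l, c, i}. No two conflicting variables share a register.

2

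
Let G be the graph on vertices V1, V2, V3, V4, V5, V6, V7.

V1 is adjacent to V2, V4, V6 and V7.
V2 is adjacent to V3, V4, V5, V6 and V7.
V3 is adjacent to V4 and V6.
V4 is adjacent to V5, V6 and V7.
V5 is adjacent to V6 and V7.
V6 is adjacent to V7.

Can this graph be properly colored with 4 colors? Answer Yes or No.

V1, V2, V4, V6, V7 are pairwise adjacent (a clique of size 5), so at least 5 colors are needed.
So 4 colors are not enough.

No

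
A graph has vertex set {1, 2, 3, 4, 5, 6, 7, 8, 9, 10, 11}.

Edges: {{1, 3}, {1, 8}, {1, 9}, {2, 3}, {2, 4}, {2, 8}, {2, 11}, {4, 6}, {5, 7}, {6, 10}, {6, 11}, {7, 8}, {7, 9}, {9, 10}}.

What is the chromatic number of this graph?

3

The cycle 6-10-9-1-3-2-11-6 has odd length 7, so it cannot be 2-colored; at least 3 colors are needed.
One proper 3-coloring: 1=a, 2=a, 3=b, 4=b, 5=b, 6=a, 7=a, 8=b, 9=b, 10=c, 11=b. Each edge has distinct colors on its endpoints.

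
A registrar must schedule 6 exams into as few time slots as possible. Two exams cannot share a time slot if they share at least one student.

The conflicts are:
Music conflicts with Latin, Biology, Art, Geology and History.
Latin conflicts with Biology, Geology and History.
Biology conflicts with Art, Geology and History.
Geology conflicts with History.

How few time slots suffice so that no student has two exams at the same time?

5

Music, Latin, Biology, Geology, History all conflict with each other, so at least 5 time slots are needed.
Using 5 time slots: Music=2, Latin=4, Biology=1, Art=3, Geology=3, History=5. Every pair that conflicts lands in different time slots.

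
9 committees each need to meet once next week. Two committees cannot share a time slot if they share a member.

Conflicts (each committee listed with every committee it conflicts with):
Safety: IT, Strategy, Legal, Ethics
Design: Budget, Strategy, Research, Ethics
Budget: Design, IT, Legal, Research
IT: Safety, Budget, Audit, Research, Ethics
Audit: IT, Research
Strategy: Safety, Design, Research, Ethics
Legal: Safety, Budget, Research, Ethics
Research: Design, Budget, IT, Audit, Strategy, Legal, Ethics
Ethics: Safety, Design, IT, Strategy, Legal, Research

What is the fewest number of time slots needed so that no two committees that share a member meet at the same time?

Design, Strategy, Research, Ethics are mutually in conflict, so at least 4 time slots are needed.
4 time slots suffice: time slot 1 → {Safety, Research}; time slot 2 → {Budget, Audit, Ethics}; time slot 3 → {IT, Strategy, Legal}; time slot 4 → {Design}. Each listed conflict is separated.

4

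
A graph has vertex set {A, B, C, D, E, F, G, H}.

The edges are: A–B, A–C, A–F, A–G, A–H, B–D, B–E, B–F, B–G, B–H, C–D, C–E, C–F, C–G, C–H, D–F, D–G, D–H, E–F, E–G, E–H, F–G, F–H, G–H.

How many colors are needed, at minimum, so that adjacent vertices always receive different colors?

5

A, B, F, G, H are mutually adjacent (a clique of size 5), so at least 5 colors are needed.
A valid assignment using 5 colors: A=5, B=4, C=4, D=5, E=5, F=1, G=2, H=3. Each edge has distinct colors on its endpoints.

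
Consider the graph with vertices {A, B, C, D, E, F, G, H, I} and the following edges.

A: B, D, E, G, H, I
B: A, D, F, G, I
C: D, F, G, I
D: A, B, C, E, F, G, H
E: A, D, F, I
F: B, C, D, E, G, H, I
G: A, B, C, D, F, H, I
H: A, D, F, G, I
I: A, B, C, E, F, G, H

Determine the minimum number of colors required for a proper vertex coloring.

C, F, G, I are mutually adjacent (a clique of size 4), so at least 4 colors are needed.
4 colors suffice: color red → {A, F}; color blue → {D, I}; color green → {E, G}; color yellow → {B, C, H}. Each edge has distinct colors on its endpoints.

4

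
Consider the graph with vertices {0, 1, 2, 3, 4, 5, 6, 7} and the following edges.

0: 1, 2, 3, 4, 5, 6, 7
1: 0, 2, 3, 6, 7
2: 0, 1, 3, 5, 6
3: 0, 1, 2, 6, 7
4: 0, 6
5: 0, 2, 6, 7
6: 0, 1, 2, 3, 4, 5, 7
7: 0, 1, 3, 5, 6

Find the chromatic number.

5

0, 1, 2, 3, 6 are mutually adjacent (a clique of size 5), so at least 5 colors are needed.
One proper 5-coloring: 0=red, 1=purple, 2=green, 3=yellow, 4=green, 5=yellow, 6=blue, 7=green. Every edge joins two different colors.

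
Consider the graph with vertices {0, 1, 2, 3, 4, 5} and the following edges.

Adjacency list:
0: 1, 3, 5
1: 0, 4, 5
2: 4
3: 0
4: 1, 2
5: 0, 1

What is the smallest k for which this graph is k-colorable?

0, 1, 5 form a triangle, so at least 3 colors are needed.
3 colors suffice: color red → {0, 4}; color blue → {1, 2, 3}; color green → {5}. Each edge has distinct colors on its endpoints.

3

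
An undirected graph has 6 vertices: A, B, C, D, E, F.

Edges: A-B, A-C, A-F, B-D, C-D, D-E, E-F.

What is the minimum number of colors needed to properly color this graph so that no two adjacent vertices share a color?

3

The cycle E-D-C-A-F-E has odd length 5, so it cannot be 2-colored; at least 3 colors are needed.
A valid assignment using 3 colors: A=red, B=blue, C=blue, D=red, E=green, F=blue. No two adjacent vertices share a color.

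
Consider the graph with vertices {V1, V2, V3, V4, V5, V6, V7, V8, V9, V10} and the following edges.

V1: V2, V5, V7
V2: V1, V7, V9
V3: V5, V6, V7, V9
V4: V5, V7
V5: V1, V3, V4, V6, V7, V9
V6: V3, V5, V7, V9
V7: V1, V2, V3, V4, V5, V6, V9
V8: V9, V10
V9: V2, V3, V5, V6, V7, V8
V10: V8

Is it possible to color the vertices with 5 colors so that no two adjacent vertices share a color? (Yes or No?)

Yes

The chromatic number is 5. V3, V5, V6, V7, V9 are mutually adjacent (a clique of size 5), so at least 5 colors are needed.
5 colors suffice: color 1 → {V7, V8}; color 2 → {V2, V5, V10}; color 3 → {V1, V4, V9}; color 4 → {V3}; color 5 → {V6}.
That is already a proper 5-coloring.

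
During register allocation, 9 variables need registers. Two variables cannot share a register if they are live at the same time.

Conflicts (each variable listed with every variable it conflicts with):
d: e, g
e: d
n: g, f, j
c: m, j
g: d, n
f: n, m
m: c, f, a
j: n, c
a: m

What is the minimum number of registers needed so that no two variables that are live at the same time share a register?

3

The cycle c-j-n-f-m-c has odd length 5, so it cannot be 2-colored; at least 3 registers are needed.
3 registers suffice: d=1, e=2, n=1, c=2, g=2, f=2, m=1, j=3, a=2. Each listed conflict is separated.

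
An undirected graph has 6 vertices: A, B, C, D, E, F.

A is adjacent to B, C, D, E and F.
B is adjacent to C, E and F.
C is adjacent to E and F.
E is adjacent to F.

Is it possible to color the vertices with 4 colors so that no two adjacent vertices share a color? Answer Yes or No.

No

A, B, C, E, F are mutually adjacent (a clique of size 5), so at least 5 colors are needed.
So 4 colors are not enough.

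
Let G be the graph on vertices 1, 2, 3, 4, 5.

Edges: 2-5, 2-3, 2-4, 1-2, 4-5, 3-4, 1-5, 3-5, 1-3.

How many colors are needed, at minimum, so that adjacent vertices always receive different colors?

2, 3, 4, 5 form a clique, so at least 4 colors are needed.
4 colors suffice: color red → {2}; color blue → {3}; color green → {5}; color yellow → {1, 4}. No two adjacent vertices share a color.

4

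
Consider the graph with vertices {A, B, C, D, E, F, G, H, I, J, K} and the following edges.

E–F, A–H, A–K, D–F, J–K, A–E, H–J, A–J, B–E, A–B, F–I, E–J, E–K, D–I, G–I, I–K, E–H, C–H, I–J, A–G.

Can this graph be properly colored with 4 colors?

Yes

The chromatic number is 4. A, E, H, J are mutually adjacent (a clique of size 4), so at least 4 colors are needed.
4 colors suffice: color 1 → {C, E, I}; color 2 → {A, F}; color 3 → {B, D, G, J}; color 4 → {H, K}.
That is already a proper 4-coloring.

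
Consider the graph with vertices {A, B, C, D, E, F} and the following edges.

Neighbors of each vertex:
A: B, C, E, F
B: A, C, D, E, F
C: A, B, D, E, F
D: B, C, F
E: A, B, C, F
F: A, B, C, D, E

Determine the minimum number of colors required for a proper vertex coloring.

5

A, B, C, E, F form a clique, so at least 5 colors are needed.
One proper 5-coloring: A=purple, B=blue, C=red, D=yellow, E=yellow, F=green. Every edge joins two different colors.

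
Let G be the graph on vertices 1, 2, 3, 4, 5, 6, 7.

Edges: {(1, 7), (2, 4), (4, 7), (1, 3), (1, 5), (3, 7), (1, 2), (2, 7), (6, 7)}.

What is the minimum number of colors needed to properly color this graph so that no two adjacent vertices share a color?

2, 4, 7 are pairwise adjacent, so at least 3 colors are needed.
3 colors suffice: 1=b, 2=c, 3=c, 4=b, 5=a, 6=b, 7=a. No two adjacent vertices share a color.

3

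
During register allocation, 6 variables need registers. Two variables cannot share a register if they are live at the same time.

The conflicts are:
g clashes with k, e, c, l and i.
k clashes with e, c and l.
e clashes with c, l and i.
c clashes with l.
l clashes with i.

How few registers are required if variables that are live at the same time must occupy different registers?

g, k, e, c, l all conflict with each other, so at least 5 registers are needed.
5 registers suffice: register 1 → {l}; register 2 → {e}; register 3 → {g}; register 4 → {c, i}; register 5 → {k}. Each listed conflict is separated.

5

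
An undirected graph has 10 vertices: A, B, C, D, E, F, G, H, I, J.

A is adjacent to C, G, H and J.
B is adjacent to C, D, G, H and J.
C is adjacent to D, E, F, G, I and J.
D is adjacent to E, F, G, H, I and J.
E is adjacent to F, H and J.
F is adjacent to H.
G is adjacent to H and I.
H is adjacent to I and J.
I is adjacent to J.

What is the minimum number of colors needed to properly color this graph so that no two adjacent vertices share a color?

C, D, G, I form a clique, so at least 4 colors are needed.
4 colors suffice: color 1 → {C, H}; color 2 → {A, D}; color 3 → {F, G, J}; color 4 → {B, E, I}. Every edge joins two different colors.

4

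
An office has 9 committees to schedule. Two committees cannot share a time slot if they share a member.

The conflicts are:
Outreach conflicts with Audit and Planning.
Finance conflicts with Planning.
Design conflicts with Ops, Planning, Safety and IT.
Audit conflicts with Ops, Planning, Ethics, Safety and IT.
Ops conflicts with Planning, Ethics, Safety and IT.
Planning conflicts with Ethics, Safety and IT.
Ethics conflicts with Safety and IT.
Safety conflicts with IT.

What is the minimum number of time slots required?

6

Audit, Ops, Planning, Ethics, Safety, IT all conflict with each other, so at least 6 time slots are needed.
A valid assignment using 6 time slots: Outreach=3, Finance=2, Design=2, Audit=2, Ops=3, Planning=1, Ethics=6, Safety=5, IT=4. Each listed conflict is separated.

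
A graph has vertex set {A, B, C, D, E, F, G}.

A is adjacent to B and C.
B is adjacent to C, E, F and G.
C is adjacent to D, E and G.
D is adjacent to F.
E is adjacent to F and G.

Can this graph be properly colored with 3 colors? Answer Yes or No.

B, C, E, G form a clique, so at least 4 colors are needed.
So 3 colors are not enough.

No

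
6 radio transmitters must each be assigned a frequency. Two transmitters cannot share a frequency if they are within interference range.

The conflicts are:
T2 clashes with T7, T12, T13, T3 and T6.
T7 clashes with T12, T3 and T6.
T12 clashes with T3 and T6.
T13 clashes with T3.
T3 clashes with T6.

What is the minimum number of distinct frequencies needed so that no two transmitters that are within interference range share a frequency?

5

T2, T7, T12, T3, T6 pairwise conflict, so at least 5 frequencies are needed.
5 frequencies suffice: frequency 1 → {T3}; frequency 2 → {T2}; frequency 3 → {T7, T13}; frequency 4 → {T12}; frequency 5 → {T6}. No two conflicting transmitters share a frequency.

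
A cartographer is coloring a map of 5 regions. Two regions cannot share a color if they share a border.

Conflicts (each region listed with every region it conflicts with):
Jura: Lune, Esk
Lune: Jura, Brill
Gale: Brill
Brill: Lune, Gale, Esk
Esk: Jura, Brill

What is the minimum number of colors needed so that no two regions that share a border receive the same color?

2

Gale and Brill conflict, so at least 2 colors are needed.
A valid assignment using 2 colors: Jura=1, Lune=2, Gale=2, Brill=1, Esk=2. Every pair that conflicts lands in different colors.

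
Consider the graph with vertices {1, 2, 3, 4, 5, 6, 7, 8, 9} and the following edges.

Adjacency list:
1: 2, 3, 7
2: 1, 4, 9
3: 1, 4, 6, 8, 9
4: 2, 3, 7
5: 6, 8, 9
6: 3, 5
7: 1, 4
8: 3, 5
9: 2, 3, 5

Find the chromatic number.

3 and 9 are adjacent, so at least 2 colors are needed.
2 colors suffice: 1=blue, 2=red, 3=red, 4=blue, 5=red, 6=blue, 7=red, 8=blue, 9=blue. Each edge has distinct colors on its endpoints.

2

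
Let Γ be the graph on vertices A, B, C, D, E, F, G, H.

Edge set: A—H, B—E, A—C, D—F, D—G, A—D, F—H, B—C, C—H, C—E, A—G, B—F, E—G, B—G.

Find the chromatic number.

3

B, C, E are mutually adjacent, so at least 3 colors are needed.
3 colors suffice: A=2, B=2, C=1, D=3, E=3, F=1, G=1, H=3. Each edge has distinct colors on its endpoints.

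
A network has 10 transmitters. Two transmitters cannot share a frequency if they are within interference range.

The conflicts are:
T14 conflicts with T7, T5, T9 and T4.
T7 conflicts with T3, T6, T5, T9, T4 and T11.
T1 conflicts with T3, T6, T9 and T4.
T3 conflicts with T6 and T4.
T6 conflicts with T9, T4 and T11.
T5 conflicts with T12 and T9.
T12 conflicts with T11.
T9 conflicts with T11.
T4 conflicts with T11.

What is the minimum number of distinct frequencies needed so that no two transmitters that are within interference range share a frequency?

T14, T7, T5, T9 all conflict with each other, so at least 4 frequencies are needed.
4 frequencies suffice: T14=4, T7=1, T1=1, T3=4, T6=2, T5=2, T12=1, T9=3, T4=3, T11=4. Each listed conflict is separated.

4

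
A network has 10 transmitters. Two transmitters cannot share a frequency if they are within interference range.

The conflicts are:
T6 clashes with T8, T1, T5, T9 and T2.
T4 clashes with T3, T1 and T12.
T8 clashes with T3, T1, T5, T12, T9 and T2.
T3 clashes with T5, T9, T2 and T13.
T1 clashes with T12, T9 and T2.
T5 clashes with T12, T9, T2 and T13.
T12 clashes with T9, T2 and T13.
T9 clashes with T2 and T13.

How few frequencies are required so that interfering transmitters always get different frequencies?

5

T6, T8, T1, T9, T2 pairwise conflict, so at least 5 frequencies are needed.
5 frequencies suffice: T6=3, T4=1, T8=4, T3=3, T1=5, T5=5, T12=3, T9=1, T2=2, T13=2. No two conflicting transmitters share a frequency.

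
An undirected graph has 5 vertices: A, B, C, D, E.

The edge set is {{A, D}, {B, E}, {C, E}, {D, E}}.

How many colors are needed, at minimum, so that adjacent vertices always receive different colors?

2

B and E are adjacent, so at least 2 colors are needed.
A valid assignment using 2 colors: A=1, B=2, C=2, D=2, E=1. Each edge has distinct colors on its endpoints.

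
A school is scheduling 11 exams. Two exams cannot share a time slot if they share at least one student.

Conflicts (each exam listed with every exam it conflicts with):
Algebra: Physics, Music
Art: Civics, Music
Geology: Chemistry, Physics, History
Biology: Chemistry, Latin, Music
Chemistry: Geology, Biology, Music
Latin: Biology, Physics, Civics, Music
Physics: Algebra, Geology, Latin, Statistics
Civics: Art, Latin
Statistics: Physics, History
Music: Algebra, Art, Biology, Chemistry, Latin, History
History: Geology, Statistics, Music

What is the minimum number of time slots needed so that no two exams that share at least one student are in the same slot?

3

Biology, Latin, Music are mutually in conflict, so at least 3 time slots are needed.
3 time slots suffice: Algebra=2, Art=2, Geology=3, Biology=3, Chemistry=2, Latin=2, Physics=1, Civics=1, Statistics=3, Music=1, History=2. No two conflicting exams share a time slot.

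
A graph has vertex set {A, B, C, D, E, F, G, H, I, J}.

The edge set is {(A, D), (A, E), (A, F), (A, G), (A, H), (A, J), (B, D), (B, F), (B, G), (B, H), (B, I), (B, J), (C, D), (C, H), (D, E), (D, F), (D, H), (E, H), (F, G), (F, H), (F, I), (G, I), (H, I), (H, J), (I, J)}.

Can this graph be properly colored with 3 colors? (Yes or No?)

No

A, D, F, H are mutually adjacent (a clique of size 4), so at least 4 colors are needed.
So 3 colors are not enough.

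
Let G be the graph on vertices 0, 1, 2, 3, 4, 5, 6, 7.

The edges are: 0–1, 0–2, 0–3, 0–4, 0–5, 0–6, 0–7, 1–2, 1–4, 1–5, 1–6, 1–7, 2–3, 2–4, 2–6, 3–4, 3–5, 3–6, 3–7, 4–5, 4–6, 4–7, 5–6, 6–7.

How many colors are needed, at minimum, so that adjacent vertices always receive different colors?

0, 1, 4, 5, 6 form a clique, so at least 5 colors are needed.
5 colors suffice: color a → {0}; color b → {6}; color c → {4}; color d → {1, 3}; color e → {2, 5, 7}. Every edge joins two different colors.

5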